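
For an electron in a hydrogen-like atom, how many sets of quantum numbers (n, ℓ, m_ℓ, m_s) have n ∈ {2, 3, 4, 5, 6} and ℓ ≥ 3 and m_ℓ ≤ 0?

Count contributing orbitals for each principal shell:
n=4 → 4; n=5 → 9; n=6 → 15.
Orbitals: 4 + 9 + 15 = 28. Including both spin states (m_s = ±1/2) gives 2 × 28 = 56 states.

56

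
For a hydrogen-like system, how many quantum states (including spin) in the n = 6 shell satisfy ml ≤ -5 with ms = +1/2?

1

Go through l = 0, …, 5 (the values permitted for n = 6).
Per l-value: l=5 → 1.
Orbitals: 1. With ms fixed to a single value there is one state per orbital, giving 1 state.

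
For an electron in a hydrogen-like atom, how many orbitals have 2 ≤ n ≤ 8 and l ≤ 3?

93

Treat each shell separately and count matching orbitals:
n=2 → 4; n=3 → 9; n=4 → 16; n=5 → 16; n=6 → 16; n=7 → 16; n=8 → 16.
Total orbitals: 4 + 9 + 16 + 16 + 16 + 16 + 16 = 93.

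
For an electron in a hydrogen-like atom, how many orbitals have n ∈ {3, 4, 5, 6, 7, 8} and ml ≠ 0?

For each n in the range, tally the orbitals obeying ml ≠ 0:
n=3 → 6; n=4 → 12; n=5 → 20; n=6 → 30; n=7 → 42; n=8 → 56.
Total orbitals: 6 + 12 + 20 + 30 + 42 + 56 = 166.

166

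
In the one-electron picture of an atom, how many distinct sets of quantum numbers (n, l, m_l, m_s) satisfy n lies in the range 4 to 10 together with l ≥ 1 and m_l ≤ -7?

20

Work shell by shell — for each n, count the (l, m_l) pairs that satisfy l ≥ 1 and m_l ≤ -7:
n=8 → 1; n=9 → 3; n=10 → 6.
Orbitals: 1 + 3 + 6 = 10. Including both spin states (m_s = ±1/2) gives 2 × 10 = 20 states.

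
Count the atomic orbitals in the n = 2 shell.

The n = 2 shell contains n² = 2² = 4 orbitals.

4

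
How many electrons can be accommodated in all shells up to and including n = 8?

Total orbitals = 1² + 2² + 3² + 4² + 5² + 6² + 7² + 8² = 204. Doubling for spin gives 408 electrons.

408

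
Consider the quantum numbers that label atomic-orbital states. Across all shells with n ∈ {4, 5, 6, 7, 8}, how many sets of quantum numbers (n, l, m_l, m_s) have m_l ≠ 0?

320

Go shell by shell, enumerating (l, m_l) with m_l ≠ 0:
n=4 → 12; n=5 → 20; n=6 → 30; n=7 → 42; n=8 → 56.
Orbitals: 12 + 20 + 30 + 42 + 56 = 160. Including both spin states (m_s = ±1/2) gives 2 × 160 = 320 states.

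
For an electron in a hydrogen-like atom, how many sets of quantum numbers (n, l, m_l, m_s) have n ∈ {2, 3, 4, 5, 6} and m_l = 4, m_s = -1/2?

Work shell by shell — for each n, count the (l, m_l) pairs that satisfy m_l = 4:
n=5 → 1; n=6 → 2.
Orbitals: 1 + 2 = 3. With m_s fixed to -1/2 there is one state per orbital, so 3 states.

3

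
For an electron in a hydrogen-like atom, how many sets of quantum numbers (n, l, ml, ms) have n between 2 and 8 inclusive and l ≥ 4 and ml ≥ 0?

Per-shell orbital counts meeting the constraint:
n=5 → 5; n=6 → 11; n=7 → 18; n=8 → 26.
Orbitals: 5 + 11 + 18 + 26 = 60. Including both spin states (ms = ±1/2) gives 2 × 60 = 120 states.

120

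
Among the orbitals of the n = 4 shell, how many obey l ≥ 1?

For n = 4, l ranges over 0 … 3.
Orbitals with l ≥ 1, by l: l=1 → 3; l=2 → 5; l=3 → 7.
Total orbitals: 3 + 5 + 7 = 15.

15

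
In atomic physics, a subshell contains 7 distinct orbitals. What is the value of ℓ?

ℓ = 3 (f)

2ℓ+1 = 7 gives ℓ = 3.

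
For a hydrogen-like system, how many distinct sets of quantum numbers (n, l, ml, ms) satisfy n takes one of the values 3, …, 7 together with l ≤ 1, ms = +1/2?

20

Treat each shell separately and count matching orbitals:
n=3 → 4; n=4 → 4; n=5 → 4; n=6 → 4; n=7 → 4.
Orbitals: 4 + 4 + 4 + 4 + 4 = 20. With ms fixed to +1/2 there is one state per orbital, so 20 states.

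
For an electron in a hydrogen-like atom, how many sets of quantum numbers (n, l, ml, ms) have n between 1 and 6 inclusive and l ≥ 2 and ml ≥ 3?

20

Per-shell orbital counts meeting the constraint:
n=4 → 1; n=5 → 3; n=6 → 6.
Orbitals: 1 + 3 + 6 = 10. Including both spin states (ms = ±1/2) gives 2 × 10 = 20 states.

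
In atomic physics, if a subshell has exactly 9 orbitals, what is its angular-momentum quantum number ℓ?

2ℓ+1 = 9 gives ℓ = 4.

ℓ = 4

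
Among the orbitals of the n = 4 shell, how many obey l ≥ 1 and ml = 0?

The n = 4 shell has l = 0 through 3; check each.
Orbitals with l ≥ 1 and ml = 0, by l: l=1 → 1; l=2 → 1; l=3 → 1.
Total orbitals: 1 + 1 + 1 = 3.

3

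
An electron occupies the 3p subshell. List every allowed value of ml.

-1, 0, 1

The 3p subshell has l = 1, and ml takes every integer from −l to +l. With l = 1 that gives the 3 values -1, 0, 1.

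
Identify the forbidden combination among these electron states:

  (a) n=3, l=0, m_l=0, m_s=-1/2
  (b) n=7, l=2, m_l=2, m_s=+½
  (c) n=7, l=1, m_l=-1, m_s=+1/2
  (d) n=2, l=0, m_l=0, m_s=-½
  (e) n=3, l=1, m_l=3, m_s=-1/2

(e)

(e) has |m_l| = 3 > l = 1, violating −l ≤ m_l ≤ l.
The remaining sets (a), (b), (c), (d) satisfy all four rules.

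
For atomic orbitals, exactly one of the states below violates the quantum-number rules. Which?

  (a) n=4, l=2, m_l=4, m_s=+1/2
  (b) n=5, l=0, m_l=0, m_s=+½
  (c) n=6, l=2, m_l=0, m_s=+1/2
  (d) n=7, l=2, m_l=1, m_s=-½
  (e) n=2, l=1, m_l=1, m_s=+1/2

(a)

(a) has |m_l| = 4 > l = 2, violating −l ≤ m_l ≤ l.
The remaining sets (b), (c), (d), (e) satisfy all four rules.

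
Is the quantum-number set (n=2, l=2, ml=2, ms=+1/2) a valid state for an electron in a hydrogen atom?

The orbital quantum number must satisfy 0 ≤ l ≤ n−1. With n = 2 the allowed l values are 0, 1, so l = 2 is out of range.

No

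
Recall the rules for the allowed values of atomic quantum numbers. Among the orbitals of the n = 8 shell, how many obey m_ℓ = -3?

With n = 8 the allowed ℓ are 0, 1, …, 7.
Per ℓ-value: ℓ=3 → 1; ℓ=4 → 1; ℓ=5 → 1; ℓ=6 → 1; ℓ=7 → 1.
Total orbitals: 1 + 1 + 1 + 1 + 1 = 5.

5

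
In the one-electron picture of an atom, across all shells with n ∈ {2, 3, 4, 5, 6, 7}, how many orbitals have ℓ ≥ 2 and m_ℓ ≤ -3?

20

Work shell by shell — for each n, count the (ℓ, m_ℓ) pairs that satisfy ℓ ≥ 2 and m_ℓ ≤ -3:
n=4 → 1; n=5 → 3; n=6 → 6; n=7 → 10.
Total orbitals: 1 + 3 + 6 + 10 = 20.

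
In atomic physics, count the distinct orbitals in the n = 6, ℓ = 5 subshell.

A subshell has 2ℓ+1 orbitals; with ℓ = 5, that's 11.

11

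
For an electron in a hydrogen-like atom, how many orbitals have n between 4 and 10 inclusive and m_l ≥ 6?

Treat each shell separately and count matching orbitals:
n=7 → 1; n=8 → 3; n=9 → 6; n=10 → 10.
Total orbitals: 1 + 3 + 6 + 10 = 20.

20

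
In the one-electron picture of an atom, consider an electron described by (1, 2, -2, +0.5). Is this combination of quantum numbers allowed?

The orbital quantum number must satisfy 0 ≤ ℓ ≤ n−1. With n = 1 the allowed ℓ values are 0, so ℓ = 2 is out of range.

Invalid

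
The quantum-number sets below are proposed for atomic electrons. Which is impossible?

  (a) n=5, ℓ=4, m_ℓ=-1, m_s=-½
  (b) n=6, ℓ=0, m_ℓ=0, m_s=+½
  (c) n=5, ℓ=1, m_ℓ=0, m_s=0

(c)

(c) has m_s = 0, but an electron's spin must be ±1/2.
The remaining sets (a), (b) satisfy all four rules.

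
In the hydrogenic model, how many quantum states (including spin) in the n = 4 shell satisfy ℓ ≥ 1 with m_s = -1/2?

15

For n = 4, ℓ ranges over 0 … 3.
The (ℓ, m_ℓ) pairs meeting ℓ ≥ 1 give: ℓ=1 → 3; ℓ=2 → 5; ℓ=3 → 7.
Orbitals: 3 + 5 + 7 = 15. With m_s fixed to a single value there is one state per orbital, giving 15 states.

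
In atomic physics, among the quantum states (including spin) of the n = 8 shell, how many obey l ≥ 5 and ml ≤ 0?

Orbitals with l ≥ 5 and ml ≤ 0, by l: l=5 → 6; l=6 → 7; l=7 → 8.
Orbitals: 6 + 7 + 8 = 21. Each orbital carries two spin states, so 21 × 2 = 42 states.

42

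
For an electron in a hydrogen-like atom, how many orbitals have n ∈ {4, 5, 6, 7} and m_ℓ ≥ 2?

34

Per-shell orbital counts meeting the constraint:
n=4 → 3; n=5 → 6; n=6 → 10; n=7 → 15.
Total orbitals: 3 + 6 + 10 + 15 = 34.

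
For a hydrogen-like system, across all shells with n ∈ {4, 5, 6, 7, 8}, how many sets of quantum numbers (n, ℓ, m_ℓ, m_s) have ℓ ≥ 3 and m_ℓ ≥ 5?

20

Treat each shell separately and count matching orbitals:
n=6 → 1; n=7 → 3; n=8 → 6.
Orbitals: 1 + 3 + 6 = 10. Including both spin states (m_s = ±1/2) gives 2 × 10 = 20 states.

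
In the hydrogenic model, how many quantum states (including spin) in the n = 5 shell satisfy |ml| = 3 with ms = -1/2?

4

The (l, ml) pairs meeting |ml| = 3 give: l=3 → 2; l=4 → 2.
Orbitals: 2 + 2 = 4. With ms fixed to a single value there is one state per orbital, giving 4 states.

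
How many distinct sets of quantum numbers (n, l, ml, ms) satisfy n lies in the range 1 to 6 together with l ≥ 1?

170

Treat each shell separately and count matching orbitals:
n=2 → 3; n=3 → 8; n=4 → 15; n=5 → 24; n=6 → 35.
Orbitals: 3 + 8 + 15 + 24 + 35 = 85. Including both spin states (ms = ±1/2) gives 2 × 85 = 170 states.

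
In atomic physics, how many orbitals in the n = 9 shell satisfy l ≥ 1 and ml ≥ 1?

For n = 9, l ranges over 0 … 8.
Per l-value: l=1 → 1; l=2 → 2; l=3 → 3; l=4 → 4; l=5 → 5; l=6 → 6; l=7 → 7; l=8 → 8.
Total orbitals: 1 + 2 + 3 + 4 + 5 + 6 + 7 + 8 = 36.

36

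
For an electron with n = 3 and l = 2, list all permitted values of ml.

-2, -1, 0, 1, 2

ml takes every integer from −l to +l. With l = 2 that gives the 5 values -2, -1, 0, 1, 2.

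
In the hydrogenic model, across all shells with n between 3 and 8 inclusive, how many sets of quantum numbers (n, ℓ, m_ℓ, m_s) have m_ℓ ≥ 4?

Go shell by shell, enumerating (ℓ, m_ℓ) with m_ℓ ≥ 4:
n=5 → 1; n=6 → 3; n=7 → 6; n=8 → 10.
Orbitals: 1 + 3 + 6 + 10 = 20. Including both spin states (m_s = ±1/2) gives 2 × 20 = 40 states.

40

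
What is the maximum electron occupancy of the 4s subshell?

2

A subshell with l = 0 has 2l+1 = 1 orbital, each holding 2 electrons (spin ±1/2), so 1 × 2 = 2.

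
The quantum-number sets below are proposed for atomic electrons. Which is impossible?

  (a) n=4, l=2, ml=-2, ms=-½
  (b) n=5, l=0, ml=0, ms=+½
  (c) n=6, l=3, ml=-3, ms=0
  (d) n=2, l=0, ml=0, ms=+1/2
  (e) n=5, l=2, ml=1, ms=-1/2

(c)

(c) has ms = 0, but an electron's spin must be ±1/2.
The remaining sets (a), (b), (d), (e) satisfy all four rules.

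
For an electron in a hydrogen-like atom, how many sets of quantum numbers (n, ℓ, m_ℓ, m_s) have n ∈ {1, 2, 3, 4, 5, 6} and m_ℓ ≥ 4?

8

Work shell by shell — for each n, count the (ℓ, m_ℓ) pairs that satisfy m_ℓ ≥ 4:
n=5 → 1; n=6 → 3.
Orbitals: 1 + 3 = 4. Including both spin states (m_s = ±1/2) gives 2 × 4 = 8 states.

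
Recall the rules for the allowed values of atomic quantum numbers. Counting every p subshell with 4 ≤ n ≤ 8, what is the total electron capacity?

A p subshell (l = 1) exists for every n ≥ 2, so shells n = 4, 5, 6, 7, 8 each contribute one — 5 subshells.
Since each p subshell holds 2(2·1+1) = 6 electrons, the total is 5 × 6 = 30.

30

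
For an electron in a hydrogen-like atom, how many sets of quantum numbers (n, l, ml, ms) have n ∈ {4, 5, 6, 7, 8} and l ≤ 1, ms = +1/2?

Treat each shell separately and count matching orbitals:
n=4 → 4; n=5 → 4; n=6 → 4; n=7 → 4; n=8 → 4.
Orbitals: 4 + 4 + 4 + 4 + 4 = 20. With ms fixed to +1/2 there is one state per orbital, so 20 states.

20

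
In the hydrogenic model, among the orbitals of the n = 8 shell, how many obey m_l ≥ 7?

The n = 8 shell has l = 0 through 7; check each.
Per l-value: l=7 → 1.
Total orbitals: 1.

1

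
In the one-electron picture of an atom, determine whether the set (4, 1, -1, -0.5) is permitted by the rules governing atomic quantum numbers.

n = 4 is a positive integer. l = 1 satisfies 0 ≤ l ≤ n−1 = 3. ml = -1 lies in the range −l … +l (here −1 … 1). ms = -1/2 is one of ±1/2.
All four constraints are satisfied.

Yes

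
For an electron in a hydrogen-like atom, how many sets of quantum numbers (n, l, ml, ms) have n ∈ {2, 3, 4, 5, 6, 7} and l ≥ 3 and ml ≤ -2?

Count contributing orbitals for each principal shell:
n=4 → 2; n=5 → 5; n=6 → 9; n=7 → 14.
Orbitals: 2 + 5 + 9 + 14 = 30. Including both spin states (ms = ±1/2) gives 2 × 30 = 60 states.

60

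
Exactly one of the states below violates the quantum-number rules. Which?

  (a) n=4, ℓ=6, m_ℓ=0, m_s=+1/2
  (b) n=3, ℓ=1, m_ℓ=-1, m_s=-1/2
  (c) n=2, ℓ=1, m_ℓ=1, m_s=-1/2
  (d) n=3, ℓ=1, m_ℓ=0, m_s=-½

(a)

(a) has ℓ = 6 ≥ n = 4, violating 0 ≤ ℓ ≤ n−1.
The remaining sets (b), (c), (d) satisfy all four rules.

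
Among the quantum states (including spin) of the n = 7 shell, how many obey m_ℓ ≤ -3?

Go through ℓ = 0, …, 6 (the values permitted for n = 7).
Contributions: ℓ=3 → 1; ℓ=4 → 2; ℓ=5 → 3; ℓ=6 → 4.
Orbitals: 1 + 2 + 3 + 4 = 10. Each orbital carries two spin states, so 10 × 2 = 20 states.

20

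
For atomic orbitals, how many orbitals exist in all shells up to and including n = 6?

Total orbitals = 1² + 2² + 3² + 4² + 5² + 6² = 91.

91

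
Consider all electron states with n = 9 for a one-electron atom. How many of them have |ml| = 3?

24

With n = 9 the allowed l are 0, 1, …, 8.
The (l, ml) pairs meeting |ml| = 3 give: l=3 → 2; l=4 → 2; l=5 → 2; l=6 → 2; l=7 → 2; l=8 → 2.
Orbitals: 2 + 2 + 2 + 2 + 2 + 2 = 12. Each orbital carries two spin states, so 12 × 2 = 24 states.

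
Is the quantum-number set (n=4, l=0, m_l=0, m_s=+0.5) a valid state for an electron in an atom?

Allowed

n = 4 is a positive integer. l = 0 satisfies 0 ≤ l ≤ n−1 = 3. m_l = 0 lies in the range −l … +l (here 0). m_s = +1/2 is one of ±1/2.
All four constraints are satisfied.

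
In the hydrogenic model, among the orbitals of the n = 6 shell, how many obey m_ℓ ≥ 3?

For n = 6, ℓ ranges over 0 … 5.
Per ℓ-value: ℓ=3 → 1; ℓ=4 → 2; ℓ=5 → 3.
Total orbitals: 1 + 2 + 3 = 6.

6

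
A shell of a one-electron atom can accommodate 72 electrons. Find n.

n = 6

2n² = 72 ⇒ n² = 36 ⇒ n = 6.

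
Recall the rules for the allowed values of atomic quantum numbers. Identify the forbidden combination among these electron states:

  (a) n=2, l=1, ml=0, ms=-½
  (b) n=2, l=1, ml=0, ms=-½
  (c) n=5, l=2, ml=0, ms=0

(c)

(c) has ms = 0, but an electron's spin must be ±1/2.
The remaining sets (a), (b) satisfy all four rules.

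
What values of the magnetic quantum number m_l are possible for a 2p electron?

-1, 0, 1

The 2p subshell has l = 1, and m_l takes every integer from −l to +l. With l = 1 that gives the 3 values -1, 0, 1.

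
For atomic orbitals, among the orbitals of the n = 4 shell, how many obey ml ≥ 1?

Orbitals with ml ≥ 1, by l: l=1 → 1; l=2 → 2; l=3 → 3.
Total orbitals: 1 + 2 + 3 = 6.

6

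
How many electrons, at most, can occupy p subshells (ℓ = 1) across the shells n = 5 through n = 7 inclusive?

18

A p subshell (ℓ = 1) exists for every n ≥ 2, so shells n = 5, 6, 7 each contribute one — 3 subshells.
Since each p subshell holds 2(2·1+1) = 6 electrons, the total is 3 × 6 = 18.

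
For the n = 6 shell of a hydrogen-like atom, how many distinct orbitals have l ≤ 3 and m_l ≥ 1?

Go through l = 0, …, 5 (the values permitted for n = 6).
Contributions: l=1 → 1; l=2 → 2; l=3 → 3.
Total orbitals: 1 + 2 + 3 = 6.

6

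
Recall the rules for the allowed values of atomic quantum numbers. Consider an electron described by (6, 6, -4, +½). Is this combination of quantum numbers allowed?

The orbital quantum number must satisfy 0 ≤ l ≤ n−1. With n = 6 the allowed l values are 0, 1, 2, 3, 4, 5, so l = 6 is out of range.

Not allowed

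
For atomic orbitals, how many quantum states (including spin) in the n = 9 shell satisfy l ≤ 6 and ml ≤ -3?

With n = 9 the allowed l are 0, 1, …, 8.
Orbitals with l ≤ 6 and ml ≤ -3, by l: l=3 → 1; l=4 → 2; l=5 → 3; l=6 → 4.
Orbitals: 1 + 2 + 3 + 4 = 10. Each orbital carries two spin states, so 10 × 2 = 20 states.

20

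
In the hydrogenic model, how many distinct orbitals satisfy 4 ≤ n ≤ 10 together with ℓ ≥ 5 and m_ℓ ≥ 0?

110

Work shell by shell — for each n, count the (ℓ, m_ℓ) pairs that satisfy ℓ ≥ 5 and m_ℓ ≥ 0:
n=6 → 6; n=7 → 13; n=8 → 21; n=9 → 30; n=10 → 40.
Total orbitals: 6 + 13 + 21 + 30 + 40 = 110.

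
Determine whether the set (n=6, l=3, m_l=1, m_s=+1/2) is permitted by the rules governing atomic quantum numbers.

n = 6 is a positive integer. l = 3 satisfies 0 ≤ l ≤ n−1 = 5. m_l = 1 lies in the range −l … +l (here −3 … 3). m_s = +1/2 is one of ±1/2.
All four constraints are satisfied.

Allowed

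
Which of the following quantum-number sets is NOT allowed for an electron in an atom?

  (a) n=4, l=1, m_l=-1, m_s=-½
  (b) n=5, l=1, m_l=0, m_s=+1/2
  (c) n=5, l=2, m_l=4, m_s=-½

(c) has |m_l| = 4 > l = 2, violating −l ≤ m_l ≤ l.
The remaining sets (a), (b) satisfy all four rules.

(c)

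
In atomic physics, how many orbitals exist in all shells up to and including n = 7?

Total orbitals = 1² + 2² + 3² + 4² + 5² + 6² + 7² = 140.

140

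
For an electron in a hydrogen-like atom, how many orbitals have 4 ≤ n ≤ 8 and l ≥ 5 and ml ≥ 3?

22

Work shell by shell — for each n, count the (l, ml) pairs that satisfy l ≥ 5 and ml ≥ 3:
n=6 → 3; n=7 → 7; n=8 → 12.
Total orbitals: 3 + 7 + 12 = 22.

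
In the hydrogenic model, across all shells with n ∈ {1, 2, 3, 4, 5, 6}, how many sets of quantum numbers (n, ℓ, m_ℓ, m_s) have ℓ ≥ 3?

Treat each shell separately and count matching orbitals:
n=4 → 7; n=5 → 16; n=6 → 27.
Orbitals: 7 + 16 + 27 = 50. Including both spin states (m_s = ±1/2) gives 2 × 50 = 100 states.

100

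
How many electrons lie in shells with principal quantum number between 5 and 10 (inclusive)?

Shell n has n² orbitals: 5²=25 + 6²=36 + 7²=49 + 8²=64 + 9²=81 + 10²=100 = 355 orbitals.
Two spin states per orbital: 2 × 355 = 710 electrons.

710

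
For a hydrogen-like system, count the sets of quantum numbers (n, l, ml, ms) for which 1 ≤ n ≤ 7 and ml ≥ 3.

Treat each shell separately and count matching orbitals:
n=4 → 1; n=5 → 3; n=6 → 6; n=7 → 10.
Orbitals: 1 + 3 + 6 + 10 = 20. Including both spin states (ms = ±1/2) gives 2 × 20 = 40 states.

40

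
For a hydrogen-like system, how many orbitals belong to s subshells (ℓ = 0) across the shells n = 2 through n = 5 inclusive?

An s subshell (ℓ = 0) exists for every n ≥ 1, so shells n = 2, 3, 4, 5 each contribute one — 4 subshells.
Since each s subshell has 2·0+1 = 1 orbital, the total is 4 × 1 = 4.

4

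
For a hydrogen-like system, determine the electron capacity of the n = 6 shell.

72

A shell holds 2n² electrons: 2 × 6² = 2 × 36 = 72.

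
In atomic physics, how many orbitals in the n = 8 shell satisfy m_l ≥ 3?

Go through l = 0, …, 7 (the values permitted for n = 8).
The (l, m_l) pairs meeting m_l ≥ 3 give: l=3 → 1; l=4 → 2; l=5 → 3; l=6 → 4; l=7 → 5.
Total orbitals: 1 + 2 + 3 + 4 + 5 = 15.

15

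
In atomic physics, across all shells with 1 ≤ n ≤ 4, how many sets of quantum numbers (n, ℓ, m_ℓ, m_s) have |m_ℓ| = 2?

Work shell by shell — for each n, count the (ℓ, m_ℓ) pairs that satisfy |m_ℓ| = 2:
n=3 → 2; n=4 → 4.
Orbitals: 2 + 4 = 6. Including both spin states (m_s = ±1/2) gives 2 × 6 = 12 states.

12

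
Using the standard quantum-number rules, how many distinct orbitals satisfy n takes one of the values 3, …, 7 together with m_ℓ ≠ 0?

110

For each n in the range, tally the orbitals obeying m_ℓ ≠ 0:
n=3 → 6; n=4 → 12; n=5 → 20; n=6 → 30; n=7 → 42.
Total orbitals: 6 + 12 + 20 + 30 + 42 = 110.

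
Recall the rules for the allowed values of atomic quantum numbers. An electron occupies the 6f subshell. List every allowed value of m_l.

-3, -2, -1, 0, 1, 2, 3

The 6f subshell has l = 3, and m_l takes every integer from −l to +l. With l = 3 that gives the 7 values -3, -2, -1, 0, 1, 2, 3.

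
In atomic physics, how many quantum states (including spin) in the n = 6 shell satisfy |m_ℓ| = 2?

16

Go through ℓ = 0, …, 5 (the values permitted for n = 6).
Contributions: ℓ=2 → 2; ℓ=3 → 2; ℓ=4 → 2; ℓ=5 → 2.
Orbitals: 2 + 2 + 2 + 2 = 8. Each orbital carries two spin states, so 8 × 2 = 16 states.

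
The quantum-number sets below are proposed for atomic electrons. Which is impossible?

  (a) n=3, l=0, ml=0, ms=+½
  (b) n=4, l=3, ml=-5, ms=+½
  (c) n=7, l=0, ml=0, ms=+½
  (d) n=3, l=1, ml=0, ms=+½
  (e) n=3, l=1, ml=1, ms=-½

(b)

(b) has |ml| = 5 > l = 3, violating −l ≤ ml ≤ l.
The remaining sets (a), (c), (d), (e) satisfy all four rules.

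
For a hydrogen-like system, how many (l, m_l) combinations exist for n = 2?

4

The n = 2 shell contains n² = 2² = 4 orbitals.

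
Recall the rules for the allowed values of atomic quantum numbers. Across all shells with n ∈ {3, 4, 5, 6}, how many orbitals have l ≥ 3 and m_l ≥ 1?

Work shell by shell — for each n, count the (l, m_l) pairs that satisfy l ≥ 3 and m_l ≥ 1:
n=4 → 3; n=5 → 7; n=6 → 12.
Total orbitals: 3 + 7 + 12 = 22.

22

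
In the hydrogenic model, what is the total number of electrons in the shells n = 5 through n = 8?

348

Shell n has n² orbitals: 5²=25 + 6²=36 + 7²=49 + 8²=64 = 174 orbitals.
Two spin states per orbital: 2 × 174 = 348 electrons.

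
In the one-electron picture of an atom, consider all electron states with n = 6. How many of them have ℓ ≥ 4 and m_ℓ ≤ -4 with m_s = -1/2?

The (ℓ, m_ℓ) pairs meeting ℓ ≥ 4 and m_ℓ ≤ -4 give: ℓ=4 → 1; ℓ=5 → 2.
Orbitals: 1 + 2 = 3. With m_s fixed to a single value there is one state per orbital, giving 3 states.

3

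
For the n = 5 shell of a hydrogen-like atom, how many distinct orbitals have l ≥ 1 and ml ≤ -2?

Per l-value: l=2 → 1; l=3 → 2; l=4 → 3.
Total orbitals: 1 + 2 + 3 = 6.

6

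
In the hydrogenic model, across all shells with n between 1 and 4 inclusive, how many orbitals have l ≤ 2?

Per-shell orbital counts meeting the constraint:
n=1 → 1; n=2 → 4; n=3 → 9; n=4 → 9.
Total orbitals: 1 + 4 + 9 + 9 = 23.

23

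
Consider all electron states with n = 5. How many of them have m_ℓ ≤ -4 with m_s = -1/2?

For n = 5, ℓ ranges over 0 … 4.
Orbitals with m_ℓ ≤ -4, by ℓ: ℓ=4 → 1.
Orbitals: 1. With m_s fixed to a single value there is one state per orbital, giving 1 state.

1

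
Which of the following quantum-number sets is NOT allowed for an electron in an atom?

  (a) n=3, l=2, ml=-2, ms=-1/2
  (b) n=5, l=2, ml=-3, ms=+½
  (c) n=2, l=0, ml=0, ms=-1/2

(b)

(b) has |ml| = 3 > l = 2, violating −l ≤ ml ≤ l.
The remaining sets (a), (c) satisfy all four rules.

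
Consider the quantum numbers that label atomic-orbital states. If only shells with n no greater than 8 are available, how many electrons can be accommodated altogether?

Total orbitals = 1² + 2² + 3² + 4² + 5² + 6² + 7² + 8² = 204. Doubling for spin gives 408 electrons.

408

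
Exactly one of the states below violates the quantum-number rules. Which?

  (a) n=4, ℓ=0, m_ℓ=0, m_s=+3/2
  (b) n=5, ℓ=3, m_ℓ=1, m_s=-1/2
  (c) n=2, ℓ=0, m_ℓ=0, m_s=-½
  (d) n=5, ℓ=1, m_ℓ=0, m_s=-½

(a) has m_s = +3/2, but an electron's spin must be ±1/2.
The remaining sets (b), (c), (d) satisfy all four rules.

(a)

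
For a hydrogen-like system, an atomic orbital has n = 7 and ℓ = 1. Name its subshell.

7p

ℓ = 1 corresponds to the letter 'p', so the subshell is 7p.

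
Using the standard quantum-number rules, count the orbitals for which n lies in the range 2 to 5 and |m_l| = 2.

12

For each n in the range, tally the orbitals obeying |m_l| = 2:
n=3 → 2; n=4 → 4; n=5 → 6.
Total orbitals: 2 + 4 + 6 = 12.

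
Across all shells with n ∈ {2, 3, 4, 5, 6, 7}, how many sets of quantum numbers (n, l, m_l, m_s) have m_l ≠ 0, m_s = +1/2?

Count contributing orbitals for each principal shell:
n=2 → 2; n=3 → 6; n=4 → 12; n=5 → 20; n=6 → 30; n=7 → 42.
Orbitals: 2 + 6 + 12 + 20 + 30 + 42 = 112. With m_s fixed to +1/2 there is one state per orbital, so 112 states.

112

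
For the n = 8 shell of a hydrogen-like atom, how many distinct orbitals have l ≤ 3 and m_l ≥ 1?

6

The n = 8 shell has l = 0 through 7; check each.
Contributions: l=1 → 1; l=2 → 2; l=3 → 3.
Total orbitals: 1 + 2 + 3 = 6.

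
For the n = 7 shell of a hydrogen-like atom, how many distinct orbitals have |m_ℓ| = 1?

12

Per ℓ-value: ℓ=1 → 2; ℓ=2 → 2; ℓ=3 → 2; ℓ=4 → 2; ℓ=5 → 2; ℓ=6 → 2.
Total orbitals: 2 + 2 + 2 + 2 + 2 + 2 = 12.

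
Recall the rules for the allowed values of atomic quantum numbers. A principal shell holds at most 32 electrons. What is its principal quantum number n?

2n² = 32 ⇒ n² = 16 ⇒ n = 4.

n = 4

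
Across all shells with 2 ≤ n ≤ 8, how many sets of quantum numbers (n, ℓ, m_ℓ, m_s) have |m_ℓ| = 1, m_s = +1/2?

Count contributing orbitals for each principal shell:
n=2 → 2; n=3 → 4; n=4 → 6; n=5 → 8; n=6 → 10; n=7 → 12; n=8 → 14.
Orbitals: 2 + 4 + 6 + 8 + 10 + 12 + 14 = 56. With m_s fixed to +1/2 there is one state per orbital, so 56 states.

56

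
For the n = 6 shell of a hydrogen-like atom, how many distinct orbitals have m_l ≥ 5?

Contributions: l=5 → 1.
Total orbitals: 1.

1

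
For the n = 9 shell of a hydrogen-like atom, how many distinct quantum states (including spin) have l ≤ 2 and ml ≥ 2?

2

For n = 9, l ranges over 0 … 8.
Per l-value: l=2 → 1.
Orbitals: 1. Each orbital carries two spin states, so 1 × 2 = 2 states.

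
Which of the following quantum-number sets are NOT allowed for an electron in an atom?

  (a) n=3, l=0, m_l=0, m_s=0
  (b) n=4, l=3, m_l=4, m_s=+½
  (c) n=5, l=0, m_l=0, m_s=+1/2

(a) and (b)

(a) has m_s = 0, but an electron's spin must be ±1/2.
(b) has |m_l| = 4 > l = 3, violating −l ≤ m_l ≤ l.
The remaining set (c) satisfies all four rules.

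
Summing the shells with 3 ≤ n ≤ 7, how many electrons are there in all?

Shell n has n² orbitals: 3²=9 + 4²=16 + 5²=25 + 6²=36 + 7²=49 = 135 orbitals.
Two spin states per orbital: 2 × 135 = 270 electrons.

270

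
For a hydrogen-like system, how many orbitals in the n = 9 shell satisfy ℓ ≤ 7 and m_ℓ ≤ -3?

15

Per ℓ-value: ℓ=3 → 1; ℓ=4 → 2; ℓ=5 → 3; ℓ=6 → 4; ℓ=7 → 5.
Total orbitals: 1 + 2 + 3 + 4 + 5 = 15.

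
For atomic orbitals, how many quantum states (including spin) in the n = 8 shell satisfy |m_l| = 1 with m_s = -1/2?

For n = 8, l ranges over 0 … 7.
Orbitals with |m_l| = 1, by l: l=1 → 2; l=2 → 2; l=3 → 2; l=4 → 2; l=5 → 2; l=6 → 2; l=7 → 2.
Orbitals: 2 + 2 + 2 + 2 + 2 + 2 + 2 = 14. With m_s fixed to a single value there is one state per orbital, giving 14 states.

14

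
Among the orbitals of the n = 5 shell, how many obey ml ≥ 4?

Go through l = 0, …, 4 (the values permitted for n = 5).
Contributions: l=4 → 1.
Total orbitals: 1.

1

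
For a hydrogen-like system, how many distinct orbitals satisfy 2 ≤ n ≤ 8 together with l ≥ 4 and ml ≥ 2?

For each n in the range, tally the orbitals obeying l ≥ 4 and ml ≥ 2:
n=5 → 3; n=6 → 7; n=7 → 12; n=8 → 18.
Total orbitals: 3 + 7 + 12 + 18 = 40.

40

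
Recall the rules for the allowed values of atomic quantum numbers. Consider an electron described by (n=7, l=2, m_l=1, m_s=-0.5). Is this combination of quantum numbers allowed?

Yes

n = 7 is a positive integer. l = 2 satisfies 0 ≤ l ≤ n−1 = 6. m_l = 1 lies in the range −l … +l (here −2 … 2). m_s = -1/2 is one of ±1/2.
All four constraints are satisfied.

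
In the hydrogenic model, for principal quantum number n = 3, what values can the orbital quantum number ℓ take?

0, 1, 2

ℓ is an integer with 0 ≤ ℓ ≤ n−1, so for n = 3: ℓ = 0, 1, 2.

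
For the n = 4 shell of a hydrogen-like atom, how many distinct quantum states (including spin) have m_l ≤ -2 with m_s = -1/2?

3

Go through l = 0, …, 3 (the values permitted for n = 4).
Contributions: l=2 → 1; l=3 → 2.
Orbitals: 1 + 2 = 3. With m_s fixed to a single value there is one state per orbital, giving 3 states.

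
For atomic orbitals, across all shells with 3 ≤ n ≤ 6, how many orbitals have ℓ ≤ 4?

75

Count contributing orbitals for each principal shell:
n=3 → 9; n=4 → 16; n=5 → 25; n=6 → 25.
Total orbitals: 9 + 16 + 25 + 25 = 75.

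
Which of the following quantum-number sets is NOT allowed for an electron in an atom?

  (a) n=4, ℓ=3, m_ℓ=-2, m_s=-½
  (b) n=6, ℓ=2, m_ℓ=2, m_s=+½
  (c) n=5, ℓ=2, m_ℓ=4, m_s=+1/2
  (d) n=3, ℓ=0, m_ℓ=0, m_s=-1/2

(c)

(c) has |m_ℓ| = 4 > ℓ = 2, violating −ℓ ≤ m_ℓ ≤ ℓ.
The remaining sets (a), (b), (d) satisfy all four rules.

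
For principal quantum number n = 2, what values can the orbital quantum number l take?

l is an integer with 0 ≤ l ≤ n−1, so for n = 2: l = 0, 1.

0, 1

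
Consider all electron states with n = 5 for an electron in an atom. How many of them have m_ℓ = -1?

The n = 5 shell has ℓ = 0 through 4; check each.
The (ℓ, m_ℓ) pairs meeting m_ℓ = -1 give: ℓ=1 → 1; ℓ=2 → 1; ℓ=3 → 1; ℓ=4 → 1.
Orbitals: 1 + 1 + 1 + 1 = 4. Each orbital carries two spin states, so 4 × 2 = 8 states.

8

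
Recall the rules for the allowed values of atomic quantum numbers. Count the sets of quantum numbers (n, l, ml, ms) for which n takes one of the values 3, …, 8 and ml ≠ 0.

For each n in the range, tally the orbitals obeying ml ≠ 0:
n=3 → 6; n=4 → 12; n=5 → 20; n=6 → 30; n=7 → 42; n=8 → 56.
Orbitals: 6 + 12 + 20 + 30 + 42 + 56 = 166. Including both spin states (ms = ±1/2) gives 2 × 166 = 332 states.

332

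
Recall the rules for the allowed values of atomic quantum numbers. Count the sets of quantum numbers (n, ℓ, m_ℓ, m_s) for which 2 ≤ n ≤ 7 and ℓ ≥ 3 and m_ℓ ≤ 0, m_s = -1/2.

50

Count contributing orbitals for each principal shell:
n=4 → 4; n=5 → 9; n=6 → 15; n=7 → 22.
Orbitals: 4 + 9 + 15 + 22 = 50. With m_s fixed to -1/2 there is one state per orbital, so 50 states.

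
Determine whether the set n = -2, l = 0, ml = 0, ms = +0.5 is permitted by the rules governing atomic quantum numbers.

Not allowed

The principal quantum number must be a positive integer (n ≥ 1), but here n = -2.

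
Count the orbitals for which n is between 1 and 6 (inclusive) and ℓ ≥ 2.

For each n in the range, tally the orbitals obeying ℓ ≥ 2:
n=3 → 5; n=4 → 12; n=5 → 21; n=6 → 32.
Total orbitals: 5 + 12 + 21 + 32 = 70.

70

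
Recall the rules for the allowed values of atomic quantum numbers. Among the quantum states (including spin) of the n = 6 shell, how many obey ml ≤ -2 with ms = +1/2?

10

With n = 6 the allowed l are 0, 1, …, 5.
Per l-value: l=2 → 1; l=3 → 2; l=4 → 3; l=5 → 4.
Orbitals: 1 + 2 + 3 + 4 = 10. With ms fixed to a single value there is one state per orbital, giving 10 states.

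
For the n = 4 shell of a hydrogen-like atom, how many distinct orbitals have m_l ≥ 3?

1

With n = 4 the allowed l are 0, 1, …, 3.
Contributions: l=3 → 1.
Total orbitals: 1.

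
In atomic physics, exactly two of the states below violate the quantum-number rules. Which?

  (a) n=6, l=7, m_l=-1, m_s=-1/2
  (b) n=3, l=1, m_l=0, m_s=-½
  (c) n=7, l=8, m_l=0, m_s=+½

(a) and (c)

(a) has l = 7 ≥ n = 6, violating 0 ≤ l ≤ n−1.
(c) has l = 8 ≥ n = 7, violating 0 ≤ l ≤ n−1.
The remaining set (b) satisfies all four rules.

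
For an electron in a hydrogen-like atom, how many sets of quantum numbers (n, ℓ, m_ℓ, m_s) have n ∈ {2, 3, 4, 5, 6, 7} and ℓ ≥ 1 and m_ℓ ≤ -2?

70

Per-shell orbital counts meeting the constraint:
n=3 → 1; n=4 → 3; n=5 → 6; n=6 → 10; n=7 → 15.
Orbitals: 1 + 3 + 6 + 10 + 15 = 35. Including both spin states (m_s = ±1/2) gives 2 × 35 = 70 states.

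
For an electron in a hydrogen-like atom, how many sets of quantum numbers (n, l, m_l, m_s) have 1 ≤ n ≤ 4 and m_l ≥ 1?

Go shell by shell, enumerating (l, m_l) with m_l ≥ 1:
n=2 → 1; n=3 → 3; n=4 → 6.
Orbitals: 1 + 3 + 6 = 10. Including both spin states (m_s = ±1/2) gives 2 × 10 = 20 states.

20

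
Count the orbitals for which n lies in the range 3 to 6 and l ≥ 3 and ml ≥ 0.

For each n in the range, tally the orbitals obeying l ≥ 3 and ml ≥ 0:
n=4 → 4; n=5 → 9; n=6 → 15.
Total orbitals: 4 + 9 + 15 = 28.

28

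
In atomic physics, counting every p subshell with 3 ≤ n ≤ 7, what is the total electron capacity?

30

A p subshell (l = 1) exists for every n ≥ 2, so shells n = 3, 4, 5, 6, 7 each contribute one — 5 subshells.
Since each p subshell holds 2(2·1+1) = 6 electrons, the total is 5 × 6 = 30.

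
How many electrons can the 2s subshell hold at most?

2

A subshell with ℓ = 0 has 2ℓ+1 = 1 orbital, each holding 2 electrons (spin ±1/2), so 1 × 2 = 2.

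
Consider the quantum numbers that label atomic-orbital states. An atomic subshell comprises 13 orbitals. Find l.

l = 6

2l+1 = 13 gives l = 6.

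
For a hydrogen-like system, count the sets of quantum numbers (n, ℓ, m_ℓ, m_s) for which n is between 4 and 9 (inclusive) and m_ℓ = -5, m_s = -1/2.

Per-shell orbital counts meeting the constraint:
n=6 → 1; n=7 → 2; n=8 → 3; n=9 → 4.
Orbitals: 1 + 2 + 3 + 4 = 10. With m_s fixed to -1/2 there is one state per orbital, so 10 states.

10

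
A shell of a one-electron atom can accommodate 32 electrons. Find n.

n = 4

2n² = 32 ⇒ n² = 16 ⇒ n = 4.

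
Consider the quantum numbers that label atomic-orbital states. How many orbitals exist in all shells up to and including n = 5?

55

Total orbitals = 1² + 2² + 3² + 4² + 5² = 55.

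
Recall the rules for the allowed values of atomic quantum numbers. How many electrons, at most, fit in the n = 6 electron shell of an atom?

72

A shell holds 2n² electrons: 2 × 6² = 2 × 36 = 72.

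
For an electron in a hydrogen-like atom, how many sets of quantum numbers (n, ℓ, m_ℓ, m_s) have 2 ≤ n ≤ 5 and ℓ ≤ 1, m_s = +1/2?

For each n in the range, tally the orbitals obeying ℓ ≤ 1:
n=2 → 4; n=3 → 4; n=4 → 4; n=5 → 4.
Orbitals: 4 + 4 + 4 + 4 = 16. With m_s fixed to +1/2 there is one state per orbital, so 16 states.

16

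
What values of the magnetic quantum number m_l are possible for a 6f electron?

The 6f subshell has l = 3, and m_l takes every integer from −l to +l. With l = 3 that gives the 7 values -3, -2, -1, 0, 1, 2, 3.

-3, -2, -1, 0, 1, 2, 3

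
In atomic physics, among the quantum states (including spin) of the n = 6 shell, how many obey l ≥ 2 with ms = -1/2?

Contributions: l=2 → 5; l=3 → 7; l=4 → 9; l=5 → 11.
Orbitals: 5 + 7 + 9 + 11 = 32. With ms fixed to a single value there is one state per orbital, giving 32 states.

32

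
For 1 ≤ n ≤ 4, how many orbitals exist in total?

30

Total orbitals = 1² + 2² + 3² + 4² = 30.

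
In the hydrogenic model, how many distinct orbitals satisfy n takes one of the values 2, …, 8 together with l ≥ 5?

Work shell by shell — for each n, count the (l, m_l) pairs that satisfy l ≥ 5:
n=6 → 11; n=7 → 24; n=8 → 39.
Total orbitals: 11 + 24 + 39 = 74.

74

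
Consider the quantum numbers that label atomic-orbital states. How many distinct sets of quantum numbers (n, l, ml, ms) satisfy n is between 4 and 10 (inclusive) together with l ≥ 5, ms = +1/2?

Treat each shell separately and count matching orbitals:
n=6 → 11; n=7 → 24; n=8 → 39; n=9 → 56; n=10 → 75.
Orbitals: 11 + 24 + 39 + 56 + 75 = 205. With ms fixed to +1/2 there is one state per orbital, so 205 states.

205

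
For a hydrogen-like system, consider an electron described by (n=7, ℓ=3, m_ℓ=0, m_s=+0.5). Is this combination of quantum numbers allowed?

n = 7 is a positive integer. ℓ = 3 satisfies 0 ≤ ℓ ≤ n−1 = 6. m_ℓ = 0 lies in the range −ℓ … +ℓ (here −3 … 3). m_s = +1/2 is one of ±1/2.
All four constraints are satisfied.

Yes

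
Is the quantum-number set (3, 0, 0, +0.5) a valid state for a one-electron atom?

n = 3 is a positive integer. l = 0 satisfies 0 ≤ l ≤ n−1 = 2. ml = 0 lies in the range −l … +l (here 0). ms = +1/2 is one of ±1/2.
All four constraints are satisfied.

Yes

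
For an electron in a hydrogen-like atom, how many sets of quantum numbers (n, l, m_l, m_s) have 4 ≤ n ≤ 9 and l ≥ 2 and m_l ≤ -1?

220

Count contributing orbitals for each principal shell:
n=4 → 5; n=5 → 9; n=6 → 14; n=7 → 20; n=8 → 27; n=9 → 35.
Orbitals: 5 + 9 + 14 + 20 + 27 + 35 = 110. Including both spin states (m_s = ±1/2) gives 2 × 110 = 220 states.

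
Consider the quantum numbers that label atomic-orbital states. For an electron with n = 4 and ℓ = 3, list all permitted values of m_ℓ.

-3, -2, -1, 0, 1, 2, 3

m_ℓ takes every integer from −ℓ to +ℓ. With ℓ = 3 that gives the 7 values -3, -2, -1, 0, 1, 2, 3.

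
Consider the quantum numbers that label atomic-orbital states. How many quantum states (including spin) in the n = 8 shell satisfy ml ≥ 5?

12

With n = 8 the allowed l are 0, 1, …, 7.
The (l, ml) pairs meeting ml ≥ 5 give: l=5 → 1; l=6 → 2; l=7 → 3.
Orbitals: 1 + 2 + 3 = 6. Each orbital carries two spin states, so 6 × 2 = 12 states.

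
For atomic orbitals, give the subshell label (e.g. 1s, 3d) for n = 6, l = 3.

6f

l = 3 corresponds to the letter 'f', so the subshell is 6f.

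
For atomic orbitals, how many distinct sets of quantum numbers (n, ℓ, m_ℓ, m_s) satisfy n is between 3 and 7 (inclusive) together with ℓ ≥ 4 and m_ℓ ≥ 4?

20

For each n in the range, tally the orbitals obeying ℓ ≥ 4 and m_ℓ ≥ 4:
n=5 → 1; n=6 → 3; n=7 → 6.
Orbitals: 1 + 3 + 6 = 10. Including both spin states (m_s = ±1/2) gives 2 × 10 = 20 states.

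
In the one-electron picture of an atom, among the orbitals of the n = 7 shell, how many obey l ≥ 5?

24

The (l, m_l) pairs meeting l ≥ 5 give: l=5 → 11; l=6 → 13.
Total orbitals: 11 + 13 = 24.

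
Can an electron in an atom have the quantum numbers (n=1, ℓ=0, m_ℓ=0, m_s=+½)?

n = 1 is a positive integer. ℓ = 0 satisfies 0 ≤ ℓ ≤ n−1 = 0. m_ℓ = 0 lies in the range −ℓ … +ℓ (here 0). m_s = +1/2 is one of ±1/2.
All four constraints are satisfied.

Valid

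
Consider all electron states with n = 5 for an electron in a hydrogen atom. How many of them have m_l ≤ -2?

With n = 5 the allowed l are 0, 1, …, 4.
Per l-value: l=2 → 1; l=3 → 2; l=4 → 3.
Orbitals: 1 + 2 + 3 = 6. Each orbital carries two spin states, so 6 × 2 = 12 states.

12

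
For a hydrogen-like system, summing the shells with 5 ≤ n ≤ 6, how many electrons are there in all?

122

Shell n has n² orbitals: 5²=25 + 6²=36 = 61 orbitals.
Two spin states per orbital: 2 × 61 = 122 electrons.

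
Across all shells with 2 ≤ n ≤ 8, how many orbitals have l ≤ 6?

188

For each n in the range, tally the orbitals obeying l ≤ 6:
n=2 → 4; n=3 → 9; n=4 → 16; n=5 → 25; n=6 → 36; n=7 → 49; n=8 → 49.
Total orbitals: 4 + 9 + 16 + 25 + 36 + 49 + 49 = 188.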